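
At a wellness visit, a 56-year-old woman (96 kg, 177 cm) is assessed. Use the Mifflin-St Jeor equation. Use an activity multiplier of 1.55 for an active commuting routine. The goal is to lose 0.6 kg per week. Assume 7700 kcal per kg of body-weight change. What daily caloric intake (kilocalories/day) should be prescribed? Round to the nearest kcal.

1859 kilocalories/day

Mifflin-St Jeor (female): BMR = 10(96) + 6.25(177) − 5(56) − 161 = 960 + 1106.25 − 280 − 161 = 1625.25 kcal/day.
TEE = 1625.25 × 1.55 = 2519.1375 kcal/day.
Required daily deficit = 0.6 × 7700 ÷ 7 = 660 kcal/day.
Target intake = 2519.1375 − 660 = 1859.1375 kcal/day.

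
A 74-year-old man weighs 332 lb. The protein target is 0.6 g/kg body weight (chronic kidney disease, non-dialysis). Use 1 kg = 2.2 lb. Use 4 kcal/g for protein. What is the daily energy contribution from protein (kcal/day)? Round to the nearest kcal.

Weight in kg = 332 ÷ 2.2 = 150.9091 kg.
Protein = 0.6 g/kg × 150.9091 kg = 90.5455 g/day.
Protein energy = 90.5455 g × 4 kcal/g = 362.1818 kcal/day.

362 kcal/day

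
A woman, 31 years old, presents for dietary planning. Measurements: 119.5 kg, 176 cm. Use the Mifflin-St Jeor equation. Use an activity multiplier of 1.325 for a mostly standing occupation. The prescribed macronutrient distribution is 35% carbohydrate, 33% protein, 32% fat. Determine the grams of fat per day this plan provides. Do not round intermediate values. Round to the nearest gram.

93 g/day

Mifflin-St Jeor (female): BMR = 10(119.5) + 6.25(176) − 5(31) − 161 = 1195 + 1100 − 155 − 161 = 1979 kcal/day.
TEE = 1979 × 1.325 = 2622.175 kcal/day.
Fat energy = 32% × 2622.175 = 839.096 kcal.
Fat = 839.096 ÷ 9 kcal/g = 93.2329 g.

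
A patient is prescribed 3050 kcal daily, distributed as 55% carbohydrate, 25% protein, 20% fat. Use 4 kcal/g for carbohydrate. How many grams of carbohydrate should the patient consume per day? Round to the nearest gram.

419 g/day

Carbohydrate energy = 55% × 3050 = 1677.5 kcal.
At 4 kcal/g: 1677.5 ÷ 4 = 419.375 g.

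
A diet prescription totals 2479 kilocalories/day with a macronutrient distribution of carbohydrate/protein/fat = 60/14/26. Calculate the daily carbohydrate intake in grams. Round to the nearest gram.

Carbohydrate energy = 60% × 2479 = 1487.4 kcal.
At 4 kcal/g: 1487.4 ÷ 4 = 371.85 g.

372 g/day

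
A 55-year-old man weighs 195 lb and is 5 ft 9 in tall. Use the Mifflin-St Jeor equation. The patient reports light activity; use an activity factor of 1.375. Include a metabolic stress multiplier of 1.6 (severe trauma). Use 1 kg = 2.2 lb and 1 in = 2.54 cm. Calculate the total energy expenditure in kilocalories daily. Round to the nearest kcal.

Convert to metric: weight = 195 ÷ 2.2 = 88.6364 kg; height = (5×12 + 9) × 2.54 = 69 × 2.54 = 175.26 cm.
Mifflin-St Jeor (male): BMR = 10(88.6364) + 6.25(175.26) − 5(55) + 5 = 886.3636 + 1095.375 − 275 + 5 = 1711.7386 kcal/day.
TEE = BMR × activity factor = 1711.7386 × 1.375 = 2353.6406 kcal/day.
Apply stress factor: 2353.6406 × 1.6 = 3765.825 kcal/day.

3766 kilocalories daily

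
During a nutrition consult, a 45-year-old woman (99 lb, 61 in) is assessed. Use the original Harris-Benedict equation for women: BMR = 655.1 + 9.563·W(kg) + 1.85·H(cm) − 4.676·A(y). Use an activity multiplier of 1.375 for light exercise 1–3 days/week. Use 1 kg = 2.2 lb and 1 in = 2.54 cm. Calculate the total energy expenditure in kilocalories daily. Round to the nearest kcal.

Convert to metric: weight = 99 ÷ 2.2 = 45 kg; height = 61 × 2.54 = 154.94 cm.
Harris-Benedict: BMR = 655.1 + 9.563(45) + 1.85(154.94) − 4.676(45) = 1161.654 kcal/day.
TEE = BMR × activity factor = 1161.654 × 1.375 = 1597.2743 kcal/day.

1597 kilocalories daily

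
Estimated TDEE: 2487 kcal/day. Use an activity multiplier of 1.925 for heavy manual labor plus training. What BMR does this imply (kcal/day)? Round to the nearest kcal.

1292 kcal/day

BMR = TEE ÷ activity factor = 2487 ÷ 1.925 = 1291.9481 kcal/day.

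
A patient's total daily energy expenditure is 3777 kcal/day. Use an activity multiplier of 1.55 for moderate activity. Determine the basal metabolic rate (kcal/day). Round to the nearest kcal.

2437 kcal/day

BMR = TEE ÷ activity factor = 3777 ÷ 1.55 = 2436.7742 kcal/day.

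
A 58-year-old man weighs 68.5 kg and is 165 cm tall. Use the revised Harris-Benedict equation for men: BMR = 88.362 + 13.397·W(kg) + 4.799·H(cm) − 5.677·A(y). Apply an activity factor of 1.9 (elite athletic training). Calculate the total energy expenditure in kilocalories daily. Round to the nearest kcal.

Harris-Benedict: BMR = 88.362 + 13.397(68.5) + 4.799(165) − 5.677(58) = 1468.6255 kcal/day.
TEE = BMR × activity factor = 1468.6255 × 1.9 = 2790.3885 kcal/day.

2790 kilocalories daily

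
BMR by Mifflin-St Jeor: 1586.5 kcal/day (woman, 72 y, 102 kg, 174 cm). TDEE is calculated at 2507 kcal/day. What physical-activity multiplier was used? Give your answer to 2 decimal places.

1.58

Activity factor = TEE ÷ BMR = 2507 ÷ 1586.5 = 1.58.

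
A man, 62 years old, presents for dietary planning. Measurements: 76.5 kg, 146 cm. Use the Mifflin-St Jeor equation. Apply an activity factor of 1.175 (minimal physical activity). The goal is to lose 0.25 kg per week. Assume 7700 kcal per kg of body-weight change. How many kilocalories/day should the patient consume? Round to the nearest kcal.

Mifflin-St Jeor (male): BMR = 10(76.5) + 6.25(146) − 5(62) + 5 = 765 + 912.5 − 310 + 5 = 1372.5 kcal/day.
TEE = 1372.5 × 1.175 = 1612.6875 kcal/day.
Required daily deficit = 0.25 × 7700 ÷ 7 = 275 kcal/day.
Target intake = 1612.6875 − 275 = 1337.6875 kcal/day.

1338 kilocalories/day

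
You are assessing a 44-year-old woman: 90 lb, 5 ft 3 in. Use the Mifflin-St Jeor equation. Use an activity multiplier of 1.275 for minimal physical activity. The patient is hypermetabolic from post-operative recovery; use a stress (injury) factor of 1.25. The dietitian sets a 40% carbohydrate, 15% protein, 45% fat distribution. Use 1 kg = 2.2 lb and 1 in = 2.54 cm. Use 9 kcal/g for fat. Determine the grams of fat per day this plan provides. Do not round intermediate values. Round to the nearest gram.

Convert to metric: weight = 90 ÷ 2.2 = 40.9091 kg; height = (5×12 + 3) × 2.54 = 63 × 2.54 = 160.02 cm.
Mifflin-St Jeor (female): BMR = 10(40.9091) + 6.25(160.02) − 5(44) − 161 = 409.0909 + 1000.125 − 220 − 161 = 1028.2159 kcal/day.
TEE = 1028.2159 × 1.275 = 1310.9753 kcal/day.
With stress factor 1.25: 1310.9753 × 1.25 = 1638.7191 kcal/day.
Fat energy = 45% × 1638.7191 = 737.4236 kcal.
Fat = 737.4236 ÷ 9 kcal/g = 81.936 g.

82 g/day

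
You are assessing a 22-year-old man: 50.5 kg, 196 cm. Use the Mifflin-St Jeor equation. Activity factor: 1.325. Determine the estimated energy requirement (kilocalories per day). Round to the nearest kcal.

Mifflin-St Jeor (male): BMR = 10(50.5) + 6.25(196) − 5(22) + 5 = 505 + 1225 − 110 + 5 = 1625 kcal/day.
TEE = BMR × activity factor = 1625 × 1.325 = 2153.125 kcal/day.

2153 kilocalories per day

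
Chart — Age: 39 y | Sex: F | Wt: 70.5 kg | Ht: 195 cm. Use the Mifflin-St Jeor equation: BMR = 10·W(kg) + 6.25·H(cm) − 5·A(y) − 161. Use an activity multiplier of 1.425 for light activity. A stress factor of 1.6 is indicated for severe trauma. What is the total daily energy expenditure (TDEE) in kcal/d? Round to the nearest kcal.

3574 kcal/d

Mifflin-St Jeor (female): BMR = 10(70.5) + 6.25(195) − 5(39) − 161 = 705 + 1218.75 − 195 − 161 = 1567.75 kcal/day.
TEE = BMR × activity factor = 1567.75 × 1.425 = 2234.0438 kcal/day.
Apply stress factor: 2234.0438 × 1.6 = 3574.47 kcal/day.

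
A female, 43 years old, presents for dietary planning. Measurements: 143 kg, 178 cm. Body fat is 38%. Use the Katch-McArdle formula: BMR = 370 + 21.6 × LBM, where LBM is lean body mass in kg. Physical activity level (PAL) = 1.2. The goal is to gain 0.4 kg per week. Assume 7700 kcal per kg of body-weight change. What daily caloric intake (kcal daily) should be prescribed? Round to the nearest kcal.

3182 kcal daily

LBM = 143 × (1 − 0.38) = 88.66 kg. Katch-McArdle: BMR = 370 + 21.6 × 88.66 = 2285.056 kcal/day.
TEE = 2285.056 × 1.2 = 2742.0672 kcal/day.
Required daily surplus = 0.4 × 7700 ÷ 7 = 440 kcal/day.
Target intake = 2742.0672 + 440 = 3182.0672 kcal/day.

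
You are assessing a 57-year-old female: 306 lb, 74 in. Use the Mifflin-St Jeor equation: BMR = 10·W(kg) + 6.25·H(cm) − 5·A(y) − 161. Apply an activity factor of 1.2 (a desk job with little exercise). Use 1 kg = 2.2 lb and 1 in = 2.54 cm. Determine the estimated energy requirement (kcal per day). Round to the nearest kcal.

Convert to metric: weight = 306 ÷ 2.2 = 139.0909 kg; height = 74 × 2.54 = 187.96 cm.
Mifflin-St Jeor (female): BMR = 10(139.0909) + 6.25(187.96) − 5(57) − 161 = 1390.9091 + 1174.75 − 285 − 161 = 2119.6591 kcal/day.
TEE = BMR × activity factor = 2119.6591 × 1.2 = 2543.5909 kcal/day.

2544 kcal per day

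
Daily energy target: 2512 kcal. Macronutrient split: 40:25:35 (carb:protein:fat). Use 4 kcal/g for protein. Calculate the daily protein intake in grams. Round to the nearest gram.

Protein energy = 25% × 2512 = 628 kcal.
At 4 kcal/g: 628 ÷ 4 = 157 g.

157 g/day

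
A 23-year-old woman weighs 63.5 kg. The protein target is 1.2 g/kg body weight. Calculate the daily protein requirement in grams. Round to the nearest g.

76 g/day

Protein = 1.2 g/kg × 63.5 kg = 76.2 g/day.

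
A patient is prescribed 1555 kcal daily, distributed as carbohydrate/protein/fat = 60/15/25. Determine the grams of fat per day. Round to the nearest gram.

43 g/day

Fat energy = 25% × 1555 = 388.75 kcal.
At 9 kcal/g: 388.75 ÷ 9 = 43.1944 g.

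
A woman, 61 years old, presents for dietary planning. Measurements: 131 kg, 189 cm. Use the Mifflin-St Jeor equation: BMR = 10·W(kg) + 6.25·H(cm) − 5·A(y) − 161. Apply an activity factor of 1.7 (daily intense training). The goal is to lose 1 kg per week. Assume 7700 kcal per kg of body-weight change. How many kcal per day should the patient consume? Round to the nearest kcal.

2343 kcal per day

Mifflin-St Jeor (female): BMR = 10(131) + 6.25(189) − 5(61) − 161 = 1310 + 1181.25 − 305 − 161 = 2025.25 kcal/day.
TEE = 2025.25 × 1.7 = 3442.925 kcal/day.
Required daily deficit = 1 × 7700 ÷ 7 = 1100 kcal/day.
Target intake = 3442.925 − 1100 = 2342.925 kcal/day.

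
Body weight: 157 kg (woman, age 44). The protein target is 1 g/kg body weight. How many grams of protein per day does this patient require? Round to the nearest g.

Protein = 1 g/kg × 157 kg = 157 g/day.

157 g/day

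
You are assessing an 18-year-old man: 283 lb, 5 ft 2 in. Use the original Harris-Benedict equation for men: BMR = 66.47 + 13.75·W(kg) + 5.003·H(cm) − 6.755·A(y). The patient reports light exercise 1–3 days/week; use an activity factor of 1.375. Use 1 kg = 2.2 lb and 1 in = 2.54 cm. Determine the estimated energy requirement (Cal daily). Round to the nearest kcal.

3440 Cal daily

Convert to metric: weight = 283 ÷ 2.2 = 128.6364 kg; height = (5×12 + 2) × 2.54 = 62 × 2.54 = 157.48 cm.
Harris-Benedict: BMR = 66.47 + 13.75(128.6364) + 5.003(157.48) − 6.755(18) = 2501.5024 kcal/day.
TEE = BMR × activity factor = 2501.5024 × 1.375 = 3439.5659 kcal/day.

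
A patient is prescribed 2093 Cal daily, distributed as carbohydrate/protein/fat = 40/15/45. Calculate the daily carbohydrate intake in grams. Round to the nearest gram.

209 g/day

Carbohydrate energy = 40% × 2093 = 837.2 kcal.
At 4 kcal/g: 837.2 ÷ 4 = 209.3 g.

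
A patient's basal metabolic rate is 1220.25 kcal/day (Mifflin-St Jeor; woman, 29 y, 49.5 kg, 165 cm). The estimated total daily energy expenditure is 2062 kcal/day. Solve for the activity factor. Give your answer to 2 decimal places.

Activity factor = TEE ÷ BMR = 2062 ÷ 1220.25 = 1.69.

1.69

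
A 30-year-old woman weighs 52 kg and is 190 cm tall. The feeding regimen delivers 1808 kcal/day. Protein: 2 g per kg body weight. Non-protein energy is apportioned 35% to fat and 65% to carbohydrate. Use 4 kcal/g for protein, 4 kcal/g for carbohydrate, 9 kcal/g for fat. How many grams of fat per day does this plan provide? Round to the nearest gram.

Protein = 2 × 52 = 104 g → 104 × 4 = 416 kcal.
Non-protein calories = 1808 − 416 = 1392 kcal.
Fat: 35% × 1392 = 487.2 kcal; carbohydrate: 904.8 kcal.
Fat: 487.2 kcal ÷ 9 kcal/g = 54.1333 g.

54 g/day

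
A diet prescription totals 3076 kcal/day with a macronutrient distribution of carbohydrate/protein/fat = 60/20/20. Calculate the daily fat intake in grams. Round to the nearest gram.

68 g/day

Fat energy = 20% × 3076 = 615.2 kcal.
At 9 kcal/g: 615.2 ÷ 9 = 68.3556 g.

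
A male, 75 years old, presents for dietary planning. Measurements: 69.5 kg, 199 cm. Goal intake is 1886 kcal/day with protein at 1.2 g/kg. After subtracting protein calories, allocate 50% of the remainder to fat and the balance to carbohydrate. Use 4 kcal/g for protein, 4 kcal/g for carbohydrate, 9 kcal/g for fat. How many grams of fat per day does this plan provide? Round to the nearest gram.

Protein = 1.2 × 69.5 = 83.4 g → 83.4 × 4 = 333.6 kcal.
Non-protein calories = 1886 − 333.6 = 1552.4 kcal.
Fat: 50% × 1552.4 = 776.2 kcal; carbohydrate: 776.2 kcal.
Fat: 776.2 kcal ÷ 9 kcal/g = 86.2444 g.

86 g/day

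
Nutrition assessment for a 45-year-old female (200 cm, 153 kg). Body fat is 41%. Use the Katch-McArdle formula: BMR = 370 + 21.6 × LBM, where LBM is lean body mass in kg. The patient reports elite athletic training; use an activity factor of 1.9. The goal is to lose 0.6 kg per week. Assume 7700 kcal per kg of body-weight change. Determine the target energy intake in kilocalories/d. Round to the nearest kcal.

3748 kilocalories/d

LBM = 153 × (1 − 0.41) = 90.27 kg. Katch-McArdle: BMR = 370 + 21.6 × 90.27 = 2319.832 kcal/day.
TEE = 2319.832 × 1.9 = 4407.6808 kcal/day.
Required daily deficit = 0.6 × 7700 ÷ 7 = 660 kcal/day.
Target intake = 4407.6808 − 660 = 3747.6808 kcal/day.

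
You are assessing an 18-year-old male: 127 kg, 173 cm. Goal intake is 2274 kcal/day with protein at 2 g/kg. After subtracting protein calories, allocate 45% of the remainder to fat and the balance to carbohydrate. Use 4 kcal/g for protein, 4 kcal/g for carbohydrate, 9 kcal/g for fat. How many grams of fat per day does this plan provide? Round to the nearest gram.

Protein = 2 × 127 = 254 g → 254 × 4 = 1016 kcal.
Non-protein calories = 2274 − 1016 = 1258 kcal.
Fat: 45% × 1258 = 566.1 kcal; carbohydrate: 691.9 kcal.
Fat: 566.1 kcal ÷ 9 kcal/g = 62.9 g.

63 g/day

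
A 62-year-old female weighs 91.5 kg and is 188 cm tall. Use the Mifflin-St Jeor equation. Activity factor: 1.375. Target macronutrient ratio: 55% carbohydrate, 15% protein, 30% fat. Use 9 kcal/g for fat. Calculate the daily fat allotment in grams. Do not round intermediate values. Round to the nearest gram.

Mifflin-St Jeor (female): BMR = 10(91.5) + 6.25(188) − 5(62) − 161 = 915 + 1175 − 310 − 161 = 1619 kcal/day.
TEE = 1619 × 1.375 = 2226.125 kcal/day.
Fat energy = 30% × 2226.125 = 667.8375 kcal.
Fat = 667.8375 ÷ 9 kcal/g = 74.2042 g.

74 g/day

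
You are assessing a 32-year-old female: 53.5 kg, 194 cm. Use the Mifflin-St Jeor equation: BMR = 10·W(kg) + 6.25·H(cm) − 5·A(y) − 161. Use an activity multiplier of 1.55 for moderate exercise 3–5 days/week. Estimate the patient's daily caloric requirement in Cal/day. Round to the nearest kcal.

2211 Cal/day

Mifflin-St Jeor (female): BMR = 10(53.5) + 6.25(194) − 5(32) − 161 = 535 + 1212.5 − 160 − 161 = 1426.5 kcal/day.
TEE = BMR × activity factor = 1426.5 × 1.55 = 2211.075 kcal/day.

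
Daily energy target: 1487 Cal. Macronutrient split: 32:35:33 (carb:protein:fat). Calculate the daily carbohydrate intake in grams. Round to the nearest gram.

119 g/day

Carbohydrate energy = 32% × 1487 = 475.84 kcal.
At 4 kcal/g: 475.84 ÷ 4 = 118.96 g.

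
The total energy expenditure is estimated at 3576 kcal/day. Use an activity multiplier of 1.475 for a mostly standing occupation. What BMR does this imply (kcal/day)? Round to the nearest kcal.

BMR = TEE ÷ activity factor = 3576 ÷ 1.475 = 2424.4068 kcal/day.

2424 kcal/day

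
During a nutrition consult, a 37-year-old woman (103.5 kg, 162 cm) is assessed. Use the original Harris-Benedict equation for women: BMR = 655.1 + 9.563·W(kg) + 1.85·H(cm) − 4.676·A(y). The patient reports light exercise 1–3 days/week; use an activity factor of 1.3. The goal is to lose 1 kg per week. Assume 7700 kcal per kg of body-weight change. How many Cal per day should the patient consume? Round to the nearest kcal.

Harris-Benedict: BMR = 655.1 + 9.563(103.5) + 1.85(162) − 4.676(37) = 1771.5585 kcal/day.
TEE = 1771.5585 × 1.3 = 2303.0261 kcal/day.
Required daily deficit = 1 × 7700 ÷ 7 = 1100 kcal/day.
Target intake = 2303.0261 − 1100 = 1203.0261 kcal/day.

1203 Cal per day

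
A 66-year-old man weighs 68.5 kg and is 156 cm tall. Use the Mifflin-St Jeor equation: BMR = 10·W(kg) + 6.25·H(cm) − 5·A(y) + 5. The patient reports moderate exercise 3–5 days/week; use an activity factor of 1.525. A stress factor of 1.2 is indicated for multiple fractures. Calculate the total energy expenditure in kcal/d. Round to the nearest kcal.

2443 kcal/d

Mifflin-St Jeor (male): BMR = 10(68.5) + 6.25(156) − 5(66) + 5 = 685 + 975 − 330 + 5 = 1335 kcal/day.
TEE = BMR × activity factor = 1335 × 1.525 = 2035.875 kcal/day.
Apply stress factor: 2035.875 × 1.2 = 2443.05 kcal/day.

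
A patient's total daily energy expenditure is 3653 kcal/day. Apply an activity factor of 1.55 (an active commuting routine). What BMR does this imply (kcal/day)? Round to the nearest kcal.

BMR = TEE ÷ activity factor = 3653 ÷ 1.55 = 2356.7742 kcal/day.

2357 kcal/day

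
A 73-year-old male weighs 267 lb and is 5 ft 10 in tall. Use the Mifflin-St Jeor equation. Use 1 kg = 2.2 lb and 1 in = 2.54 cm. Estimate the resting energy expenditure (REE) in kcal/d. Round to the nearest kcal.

Convert to metric: weight = 267 ÷ 2.2 = 121.3636 kg; height = (5×12 + 10) × 2.54 = 70 × 2.54 = 177.8 cm.
Mifflin-St Jeor (male): BMR = 10(121.3636) + 6.25(177.8) − 5(73) + 5 = 1213.6364 + 1111.25 − 365 + 5 = 1964.8864 kcal/day.

1965 kcal/d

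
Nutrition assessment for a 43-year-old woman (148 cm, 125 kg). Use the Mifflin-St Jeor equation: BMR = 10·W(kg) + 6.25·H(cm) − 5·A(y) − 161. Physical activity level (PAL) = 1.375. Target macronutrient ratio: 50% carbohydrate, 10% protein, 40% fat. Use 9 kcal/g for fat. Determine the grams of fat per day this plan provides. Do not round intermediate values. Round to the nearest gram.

110 g/day

Mifflin-St Jeor (female): BMR = 10(125) + 6.25(148) − 5(43) − 161 = 1250 + 925 − 215 − 161 = 1799 kcal/day.
TEE = 1799 × 1.375 = 2473.625 kcal/day.
Fat energy = 40% × 2473.625 = 989.45 kcal.
Fat = 989.45 ÷ 9 kcal/g = 109.9389 g.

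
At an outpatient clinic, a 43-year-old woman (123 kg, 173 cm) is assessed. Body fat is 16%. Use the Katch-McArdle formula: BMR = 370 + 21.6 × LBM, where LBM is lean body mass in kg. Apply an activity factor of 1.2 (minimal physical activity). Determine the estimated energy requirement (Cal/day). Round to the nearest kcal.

3122 Cal/day

LBM = 123 × (1 − 0.16) = 103.32 kg. Katch-McArdle: BMR = 370 + 21.6 × 103.32 = 2601.712 kcal/day.
TEE = BMR × activity factor = 2601.712 × 1.2 = 3122.0544 kcal/day.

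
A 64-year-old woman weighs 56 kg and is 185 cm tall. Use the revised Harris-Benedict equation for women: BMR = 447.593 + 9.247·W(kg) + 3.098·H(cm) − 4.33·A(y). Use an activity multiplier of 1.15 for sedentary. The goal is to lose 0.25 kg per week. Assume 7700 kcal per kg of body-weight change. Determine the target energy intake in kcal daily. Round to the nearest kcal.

Harris-Benedict: BMR = 447.593 + 9.247(56) + 3.098(185) − 4.33(64) = 1261.435 kcal/day.
TEE = 1261.435 × 1.15 = 1450.6503 kcal/day.
Required daily deficit = 0.25 × 7700 ÷ 7 = 275 kcal/day.
Target intake = 1450.6503 − 275 = 1175.6503 kcal/day.

1176 kcal daily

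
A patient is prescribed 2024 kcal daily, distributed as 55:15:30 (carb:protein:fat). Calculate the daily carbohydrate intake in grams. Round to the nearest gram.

278 g/day

Carbohydrate energy = 55% × 2024 = 1113.2 kcal.
At 4 kcal/g: 1113.2 ÷ 4 = 278.3 g.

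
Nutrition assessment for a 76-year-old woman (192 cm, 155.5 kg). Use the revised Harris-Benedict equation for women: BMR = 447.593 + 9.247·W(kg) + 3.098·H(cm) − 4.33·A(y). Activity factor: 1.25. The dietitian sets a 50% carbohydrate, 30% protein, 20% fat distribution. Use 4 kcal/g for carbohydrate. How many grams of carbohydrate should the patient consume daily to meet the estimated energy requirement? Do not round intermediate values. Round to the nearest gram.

Harris-Benedict: BMR = 447.593 + 9.247(155.5) + 3.098(192) − 4.33(76) = 2151.2375 kcal/day.
TEE = 2151.2375 × 1.25 = 2689.0469 kcal/day.
Carbohydrate energy = 50% × 2689.0469 = 1344.5234 kcal.
Carbohydrate = 1344.5234 ÷ 4 kcal/g = 336.1309 g.

336 g/day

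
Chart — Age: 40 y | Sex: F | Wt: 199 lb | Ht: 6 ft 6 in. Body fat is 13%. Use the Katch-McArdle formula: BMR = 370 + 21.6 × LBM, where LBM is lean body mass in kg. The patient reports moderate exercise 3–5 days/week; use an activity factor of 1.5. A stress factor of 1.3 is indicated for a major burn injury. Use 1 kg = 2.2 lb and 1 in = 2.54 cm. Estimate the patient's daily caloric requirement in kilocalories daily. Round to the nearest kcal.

Convert to metric: weight = 199 ÷ 2.2 = 90.4545 kg; height = (6×12 + 6) × 2.54 = 78 × 2.54 = 198.12 cm.
LBM = 90.4545 × (1 − 0.13) = 78.6955 kg. Katch-McArdle: BMR = 370 + 21.6 × 78.6955 = 2069.8218 kcal/day.
TEE = BMR × activity factor = 2069.8218 × 1.5 = 3104.7327 kcal/day.
Apply stress factor: 3104.7327 × 1.3 = 4036.1525 kcal/day.

4036 kilocalories daily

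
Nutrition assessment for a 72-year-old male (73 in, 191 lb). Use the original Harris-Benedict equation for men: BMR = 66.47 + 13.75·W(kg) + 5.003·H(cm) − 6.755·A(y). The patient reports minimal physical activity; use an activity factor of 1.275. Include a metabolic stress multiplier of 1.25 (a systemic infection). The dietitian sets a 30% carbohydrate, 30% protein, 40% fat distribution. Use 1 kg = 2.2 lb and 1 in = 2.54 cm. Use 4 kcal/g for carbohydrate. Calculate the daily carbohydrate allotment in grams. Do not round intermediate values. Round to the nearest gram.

Convert to metric: weight = 191 ÷ 2.2 = 86.8182 kg; height = 73 × 2.54 = 185.42 cm.
Harris-Benedict: BMR = 66.47 + 13.75(86.8182) + 5.003(185.42) − 6.755(72) = 1701.5163 kcal/day.
TEE = 1701.5163 × 1.275 = 2169.4332 kcal/day.
With stress factor 1.25: 2169.4332 × 1.25 = 2711.7915 kcal/day.
Carbohydrate energy = 30% × 2711.7915 = 813.5375 kcal.
Carbohydrate = 813.5375 ÷ 4 kcal/g = 203.3844 g.

203 g/day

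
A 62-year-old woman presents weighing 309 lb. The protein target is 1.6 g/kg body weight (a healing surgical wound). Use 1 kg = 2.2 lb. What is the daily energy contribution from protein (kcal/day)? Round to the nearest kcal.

Weight in kg = 309 ÷ 2.2 = 140.4545 kg.
Protein = 1.6 g/kg × 140.4545 kg = 224.7273 g/day.
Protein energy = 224.7273 g × 4 kcal/g = 898.9091 kcal/day.

899 kcal/day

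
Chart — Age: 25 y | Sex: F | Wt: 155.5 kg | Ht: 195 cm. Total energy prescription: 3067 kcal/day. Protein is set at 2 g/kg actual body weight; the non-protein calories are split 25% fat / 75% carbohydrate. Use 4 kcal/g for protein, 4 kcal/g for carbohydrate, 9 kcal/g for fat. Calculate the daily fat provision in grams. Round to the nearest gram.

Protein = 2 × 155.5 = 311 g → 311 × 4 = 1244 kcal.
Non-protein calories = 3067 − 1244 = 1823 kcal.
Fat: 25% × 1823 = 455.75 kcal; carbohydrate: 1367.25 kcal.
Fat: 455.75 kcal ÷ 9 kcal/g = 50.6389 g.

51 g/day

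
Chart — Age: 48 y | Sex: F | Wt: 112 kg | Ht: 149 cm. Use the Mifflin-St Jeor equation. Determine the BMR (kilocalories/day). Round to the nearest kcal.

Mifflin-St Jeor (female): BMR = 10(112) + 6.25(149) − 5(48) − 161 = 1120 + 931.25 − 240 − 161 = 1650.25 kcal/day.

1650 kilocalories/day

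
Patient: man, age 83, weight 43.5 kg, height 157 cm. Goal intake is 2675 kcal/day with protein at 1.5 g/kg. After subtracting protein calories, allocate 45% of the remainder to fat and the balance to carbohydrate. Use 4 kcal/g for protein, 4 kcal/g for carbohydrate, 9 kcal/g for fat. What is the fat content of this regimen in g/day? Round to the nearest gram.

Protein = 1.5 × 43.5 = 65.25 g → 65.25 × 4 = 261 kcal.
Non-protein calories = 2675 − 261 = 2414 kcal.
Fat: 45% × 2414 = 1086.3 kcal; carbohydrate: 1327.7 kcal.
Fat: 1086.3 kcal ÷ 9 kcal/g = 120.7 g.

121 g/day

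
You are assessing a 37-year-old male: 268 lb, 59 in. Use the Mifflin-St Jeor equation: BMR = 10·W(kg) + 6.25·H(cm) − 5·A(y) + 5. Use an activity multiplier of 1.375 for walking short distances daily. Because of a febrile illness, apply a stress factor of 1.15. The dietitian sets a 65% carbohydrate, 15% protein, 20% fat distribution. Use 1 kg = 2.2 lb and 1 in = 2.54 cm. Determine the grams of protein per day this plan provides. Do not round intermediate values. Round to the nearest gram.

117 g/day

Convert to metric: weight = 268 ÷ 2.2 = 121.8182 kg; height = 59 × 2.54 = 149.86 cm.
Mifflin-St Jeor (male): BMR = 10(121.8182) + 6.25(149.86) − 5(37) + 5 = 1218.1818 + 936.625 − 185 + 5 = 1974.8068 kcal/day.
TEE = 1974.8068 × 1.375 = 2715.3594 kcal/day.
With stress factor 1.15: 2715.3594 × 1.15 = 3122.6633 kcal/day.
Protein energy = 15% × 3122.6633 = 468.3995 kcal.
Protein = 468.3995 ÷ 4 kcal/g = 117.0999 g.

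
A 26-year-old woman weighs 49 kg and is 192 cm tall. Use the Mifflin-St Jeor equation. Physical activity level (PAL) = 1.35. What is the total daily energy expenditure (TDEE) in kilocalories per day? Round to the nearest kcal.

1889 kilocalories per day

Mifflin-St Jeor (female): BMR = 10(49) + 6.25(192) − 5(26) − 161 = 490 + 1200 − 130 − 161 = 1399 kcal/day.
TEE = BMR × activity factor = 1399 × 1.35 = 1888.65 kcal/day.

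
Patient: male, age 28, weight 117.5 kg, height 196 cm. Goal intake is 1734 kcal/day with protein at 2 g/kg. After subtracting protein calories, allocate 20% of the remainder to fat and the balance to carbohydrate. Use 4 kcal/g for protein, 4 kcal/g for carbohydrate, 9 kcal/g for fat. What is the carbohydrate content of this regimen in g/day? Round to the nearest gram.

159 g/day

Protein = 2 × 117.5 = 235 g → 235 × 4 = 940 kcal.
Non-protein calories = 1734 − 940 = 794 kcal.
Fat: 20% × 794 = 158.8 kcal; carbohydrate: 635.2 kcal.
Carbohydrate: 635.2 kcal ÷ 4 kcal/g = 158.8 g.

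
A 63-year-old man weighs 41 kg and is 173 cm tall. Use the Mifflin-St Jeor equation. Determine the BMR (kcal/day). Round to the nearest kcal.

Mifflin-St Jeor (male): BMR = 10(41) + 6.25(173) − 5(63) + 5 = 410 + 1081.25 − 315 + 5 = 1181.25 kcal/day.

1181 kcal/day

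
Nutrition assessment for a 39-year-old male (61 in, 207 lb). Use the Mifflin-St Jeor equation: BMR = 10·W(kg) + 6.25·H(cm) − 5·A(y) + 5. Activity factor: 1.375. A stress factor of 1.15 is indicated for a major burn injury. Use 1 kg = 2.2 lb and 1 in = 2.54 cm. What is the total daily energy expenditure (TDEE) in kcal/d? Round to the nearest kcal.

Convert to metric: weight = 207 ÷ 2.2 = 94.0909 kg; height = 61 × 2.54 = 154.94 cm.
Mifflin-St Jeor (male): BMR = 10(94.0909) + 6.25(154.94) − 5(39) + 5 = 940.9091 + 968.375 − 195 + 5 = 1719.2841 kcal/day.
TEE = BMR × activity factor = 1719.2841 × 1.375 = 2364.0156 kcal/day.
Apply stress factor: 2364.0156 × 1.15 = 2718.618 kcal/day.

2719 kcal/d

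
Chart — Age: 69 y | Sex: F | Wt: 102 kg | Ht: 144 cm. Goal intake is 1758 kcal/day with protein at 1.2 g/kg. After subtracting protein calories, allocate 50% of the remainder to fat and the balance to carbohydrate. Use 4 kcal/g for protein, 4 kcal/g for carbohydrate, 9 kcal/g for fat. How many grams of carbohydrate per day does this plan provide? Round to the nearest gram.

Protein = 1.2 × 102 = 122.4 g → 122.4 × 4 = 489.6 kcal.
Non-protein calories = 1758 − 489.6 = 1268.4 kcal.
Fat: 50% × 1268.4 = 634.2 kcal; carbohydrate: 634.2 kcal.
Carbohydrate: 634.2 kcal ÷ 4 kcal/g = 158.55 g.

159 g/day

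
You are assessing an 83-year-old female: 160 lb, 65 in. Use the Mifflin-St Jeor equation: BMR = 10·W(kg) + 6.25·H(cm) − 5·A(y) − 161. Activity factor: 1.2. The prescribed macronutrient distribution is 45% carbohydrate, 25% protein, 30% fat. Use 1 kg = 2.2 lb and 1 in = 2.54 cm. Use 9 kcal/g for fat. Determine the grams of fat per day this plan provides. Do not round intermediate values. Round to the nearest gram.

Convert to metric: weight = 160 ÷ 2.2 = 72.7273 kg; height = 65 × 2.54 = 165.1 cm.
Mifflin-St Jeor (female): BMR = 10(72.7273) + 6.25(165.1) − 5(83) − 161 = 727.2727 + 1031.875 − 415 − 161 = 1183.1477 kcal/day.
TEE = 1183.1477 × 1.2 = 1419.7773 kcal/day.
Fat energy = 30% × 1419.7773 = 425.9332 kcal.
Fat = 425.9332 ÷ 9 kcal/g = 47.3259 g.

47 g/day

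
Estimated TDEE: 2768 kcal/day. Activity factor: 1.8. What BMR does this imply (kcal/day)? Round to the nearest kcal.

1538 kcal/day

BMR = TEE ÷ activity factor = 2768 ÷ 1.8 = 1537.7778 kcal/day.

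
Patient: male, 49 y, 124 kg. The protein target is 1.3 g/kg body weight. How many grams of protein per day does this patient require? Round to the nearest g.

161 g/day

Protein = 1.3 g/kg × 124 kg = 161.2 g/day.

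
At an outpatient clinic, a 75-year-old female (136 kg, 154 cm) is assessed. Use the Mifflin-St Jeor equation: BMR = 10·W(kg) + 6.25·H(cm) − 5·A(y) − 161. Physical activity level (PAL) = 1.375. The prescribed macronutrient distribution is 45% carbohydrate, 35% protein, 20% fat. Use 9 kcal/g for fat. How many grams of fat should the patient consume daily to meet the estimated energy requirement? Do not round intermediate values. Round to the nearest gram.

55 g/day

Mifflin-St Jeor (female): BMR = 10(136) + 6.25(154) − 5(75) − 161 = 1360 + 962.5 − 375 − 161 = 1786.5 kcal/day.
TEE = 1786.5 × 1.375 = 2456.4375 kcal/day.
Fat energy = 20% × 2456.4375 = 491.2875 kcal.
Fat = 491.2875 ÷ 9 kcal/g = 54.5875 g.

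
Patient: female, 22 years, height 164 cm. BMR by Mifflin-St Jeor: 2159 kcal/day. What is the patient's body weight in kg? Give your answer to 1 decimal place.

140.5 kg

2159 = 10·W + 6.25(164) − 5(22) − 161
10·W = 2159 − 754 = 1405, so W = 140.5 kg.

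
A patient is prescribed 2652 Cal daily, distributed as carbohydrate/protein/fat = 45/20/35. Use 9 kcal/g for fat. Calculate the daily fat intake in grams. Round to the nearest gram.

103 g/day

Fat energy = 35% × 2652 = 928.2 kcal.
At 9 kcal/g: 928.2 ÷ 9 = 103.1333 g.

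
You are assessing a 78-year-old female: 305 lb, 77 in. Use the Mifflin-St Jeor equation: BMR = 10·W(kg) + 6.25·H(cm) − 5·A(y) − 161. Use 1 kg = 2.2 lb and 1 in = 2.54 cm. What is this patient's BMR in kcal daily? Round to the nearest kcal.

2058 kcal daily

Convert to metric: weight = 305 ÷ 2.2 = 138.6364 kg; height = 77 × 2.54 = 195.58 cm.
Mifflin-St Jeor (female): BMR = 10(138.6364) + 6.25(195.58) − 5(78) − 161 = 1386.3636 + 1222.375 − 390 − 161 = 2057.7386 kcal/day.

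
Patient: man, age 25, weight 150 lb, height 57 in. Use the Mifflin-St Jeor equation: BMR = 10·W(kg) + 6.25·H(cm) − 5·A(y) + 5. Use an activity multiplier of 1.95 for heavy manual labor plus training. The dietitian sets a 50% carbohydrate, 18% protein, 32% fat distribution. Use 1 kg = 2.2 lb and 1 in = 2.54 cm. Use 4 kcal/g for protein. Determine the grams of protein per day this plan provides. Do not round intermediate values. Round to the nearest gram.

Convert to metric: weight = 150 ÷ 2.2 = 68.1818 kg; height = 57 × 2.54 = 144.78 cm.
Mifflin-St Jeor (male): BMR = 10(68.1818) + 6.25(144.78) − 5(25) + 5 = 681.8182 + 904.875 − 125 + 5 = 1466.6932 kcal/day.
TEE = 1466.6932 × 1.95 = 2860.0517 kcal/day.
Protein energy = 18% × 2860.0517 = 514.8093 kcal.
Protein = 514.8093 ÷ 4 kcal/g = 128.7023 g.

129 g/day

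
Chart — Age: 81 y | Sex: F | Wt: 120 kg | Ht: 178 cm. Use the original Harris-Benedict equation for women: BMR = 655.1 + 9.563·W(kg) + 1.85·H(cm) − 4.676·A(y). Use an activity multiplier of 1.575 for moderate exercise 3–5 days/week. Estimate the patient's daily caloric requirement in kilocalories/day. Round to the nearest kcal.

Harris-Benedict: BMR = 655.1 + 9.563(120) + 1.85(178) − 4.676(81) = 1753.204 kcal/day.
TEE = BMR × activity factor = 1753.204 × 1.575 = 2761.2963 kcal/day.

2761 kilocalories/day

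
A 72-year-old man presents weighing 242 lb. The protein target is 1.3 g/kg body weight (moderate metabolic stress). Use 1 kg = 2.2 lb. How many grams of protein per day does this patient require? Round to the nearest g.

143 g/day

Weight in kg = 242 ÷ 2.2 = 110 kg.
Protein = 1.3 g/kg × 110 kg = 143 g/day.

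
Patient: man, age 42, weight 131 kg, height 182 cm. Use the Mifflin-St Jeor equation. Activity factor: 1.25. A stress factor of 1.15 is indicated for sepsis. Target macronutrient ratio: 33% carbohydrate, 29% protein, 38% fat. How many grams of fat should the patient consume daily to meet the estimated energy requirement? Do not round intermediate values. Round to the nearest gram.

136 g/day

Mifflin-St Jeor (male): BMR = 10(131) + 6.25(182) − 5(42) + 5 = 1310 + 1137.5 − 210 + 5 = 2242.5 kcal/day.
TEE = 2242.5 × 1.25 = 2803.125 kcal/day.
With stress factor 1.15: 2803.125 × 1.15 = 3223.5938 kcal/day.
Fat energy = 38% × 3223.5938 = 1224.9656 kcal.
Fat = 1224.9656 ÷ 9 kcal/g = 136.1073 g.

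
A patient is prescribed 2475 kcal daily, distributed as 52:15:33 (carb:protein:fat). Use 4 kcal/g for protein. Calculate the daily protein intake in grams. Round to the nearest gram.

93 g/day

Protein energy = 15% × 2475 = 371.25 kcal.
At 4 kcal/g: 371.25 ÷ 4 = 92.8125 g.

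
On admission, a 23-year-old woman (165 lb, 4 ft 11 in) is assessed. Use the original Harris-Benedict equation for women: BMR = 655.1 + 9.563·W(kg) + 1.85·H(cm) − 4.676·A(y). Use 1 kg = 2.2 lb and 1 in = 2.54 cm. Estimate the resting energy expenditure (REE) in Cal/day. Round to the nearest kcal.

1542 Cal/day

Convert to metric: weight = 165 ÷ 2.2 = 75 kg; height = (4×12 + 11) × 2.54 = 59 × 2.54 = 149.86 cm.
Harris-Benedict: BMR = 655.1 + 9.563(75) + 1.85(149.86) − 4.676(23) = 1542.018 kcal/day.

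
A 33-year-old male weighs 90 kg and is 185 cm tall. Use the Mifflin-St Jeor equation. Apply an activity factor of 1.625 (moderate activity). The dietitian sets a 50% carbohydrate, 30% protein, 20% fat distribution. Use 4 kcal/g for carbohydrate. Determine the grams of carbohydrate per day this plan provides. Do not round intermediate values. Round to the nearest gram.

385 g/day

Mifflin-St Jeor (male): BMR = 10(90) + 6.25(185) − 5(33) + 5 = 900 + 1156.25 − 165 + 5 = 1896.25 kcal/day.
TEE = 1896.25 × 1.625 = 3081.4063 kcal/day.
Carbohydrate energy = 50% × 3081.4063 = 1540.7031 kcal.
Carbohydrate = 1540.7031 ÷ 4 kcal/g = 385.1758 g.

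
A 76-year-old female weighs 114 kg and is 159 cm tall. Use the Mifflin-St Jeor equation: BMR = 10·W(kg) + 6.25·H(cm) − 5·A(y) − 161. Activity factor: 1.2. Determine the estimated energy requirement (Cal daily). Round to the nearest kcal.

Mifflin-St Jeor (female): BMR = 10(114) + 6.25(159) − 5(76) − 161 = 1140 + 993.75 − 380 − 161 = 1592.75 kcal/day.
TEE = BMR × activity factor = 1592.75 × 1.2 = 1911.3 kcal/day.

1911 Cal daily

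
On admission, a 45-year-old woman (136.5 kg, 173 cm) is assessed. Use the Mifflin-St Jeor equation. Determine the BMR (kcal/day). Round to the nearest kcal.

2060 kcal/day

Mifflin-St Jeor (female): BMR = 10(136.5) + 6.25(173) − 5(45) − 161 = 1365 + 1081.25 − 225 − 161 = 2060.25 kcal/day.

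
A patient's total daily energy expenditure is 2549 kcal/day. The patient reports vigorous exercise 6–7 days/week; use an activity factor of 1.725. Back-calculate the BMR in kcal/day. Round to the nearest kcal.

BMR = TEE ÷ activity factor = 2549 ÷ 1.725 = 1477.6812 kcal/day.

1478 kcal/day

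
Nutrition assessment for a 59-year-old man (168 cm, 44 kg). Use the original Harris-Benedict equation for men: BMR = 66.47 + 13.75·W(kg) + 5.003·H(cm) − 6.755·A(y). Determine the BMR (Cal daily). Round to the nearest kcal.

Harris-Benedict: BMR = 66.47 + 13.75(44) + 5.003(168) − 6.755(59) = 1113.429 kcal/day.

1113 Cal daily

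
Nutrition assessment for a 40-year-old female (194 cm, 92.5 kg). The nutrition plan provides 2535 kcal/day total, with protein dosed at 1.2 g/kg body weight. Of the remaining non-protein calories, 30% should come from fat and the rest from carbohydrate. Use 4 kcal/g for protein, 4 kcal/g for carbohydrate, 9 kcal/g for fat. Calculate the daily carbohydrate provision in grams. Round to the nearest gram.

366 g/day

Protein = 1.2 × 92.5 = 111 g → 111 × 4 = 444 kcal.
Non-protein calories = 2535 − 444 = 2091 kcal.
Fat: 30% × 2091 = 627.3 kcal; carbohydrate: 1463.7 kcal.
Carbohydrate: 1463.7 kcal ÷ 4 kcal/g = 365.925 g.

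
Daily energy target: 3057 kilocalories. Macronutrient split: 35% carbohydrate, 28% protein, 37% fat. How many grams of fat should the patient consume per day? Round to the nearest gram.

126 g/day

Fat energy = 37% × 3057 = 1131.09 kcal.
At 9 kcal/g: 1131.09 ÷ 9 = 125.6767 g.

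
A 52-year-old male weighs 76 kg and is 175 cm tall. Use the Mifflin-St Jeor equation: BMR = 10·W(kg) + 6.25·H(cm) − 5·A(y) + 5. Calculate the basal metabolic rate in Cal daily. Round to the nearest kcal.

1599 Cal daily

Mifflin-St Jeor (male): BMR = 10(76) + 6.25(175) − 5(52) + 5 = 760 + 1093.75 − 260 + 5 = 1598.75 kcal/day.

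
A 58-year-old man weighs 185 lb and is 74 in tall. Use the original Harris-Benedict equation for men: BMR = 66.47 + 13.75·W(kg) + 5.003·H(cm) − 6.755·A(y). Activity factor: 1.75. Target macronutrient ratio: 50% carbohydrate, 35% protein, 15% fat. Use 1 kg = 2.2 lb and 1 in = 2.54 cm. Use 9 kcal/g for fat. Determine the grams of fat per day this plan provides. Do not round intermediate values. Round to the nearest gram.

52 g/day

Convert to metric: weight = 185 ÷ 2.2 = 84.0909 kg; height = 74 × 2.54 = 187.96 cm.
Harris-Benedict: BMR = 66.47 + 13.75(84.0909) + 5.003(187.96) − 6.755(58) = 1771.2939 kcal/day.
TEE = 1771.2939 × 1.75 = 3099.7643 kcal/day.
Fat energy = 15% × 3099.7643 = 464.9646 kcal.
Fat = 464.9646 ÷ 9 kcal/g = 51.6627 g.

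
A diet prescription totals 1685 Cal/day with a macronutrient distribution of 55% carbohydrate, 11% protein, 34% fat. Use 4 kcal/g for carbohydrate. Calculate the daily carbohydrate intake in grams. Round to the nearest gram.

232 g/day

Carbohydrate energy = 55% × 1685 = 926.75 kcal.
At 4 kcal/g: 926.75 ÷ 4 = 231.6875 g.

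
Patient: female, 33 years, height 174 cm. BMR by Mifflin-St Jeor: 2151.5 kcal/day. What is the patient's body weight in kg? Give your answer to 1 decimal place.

139.0 kg

2151.5 = 10·W + 6.25(174) − 5(33) − 161
10·W = 2151.5 − 761.5 = 1390, so W = 139 kg.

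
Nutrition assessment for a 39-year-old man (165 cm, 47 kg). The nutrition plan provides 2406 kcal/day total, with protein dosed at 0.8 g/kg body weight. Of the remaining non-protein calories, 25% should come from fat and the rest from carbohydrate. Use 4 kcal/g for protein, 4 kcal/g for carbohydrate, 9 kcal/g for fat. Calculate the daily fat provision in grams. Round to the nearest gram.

Protein = 0.8 × 47 = 37.6 g → 37.6 × 4 = 150.4 kcal.
Non-protein calories = 2406 − 150.4 = 2255.6 kcal.
Fat: 25% × 2255.6 = 563.9 kcal; carbohydrate: 1691.7 kcal.
Fat: 563.9 kcal ÷ 9 kcal/g = 62.6556 g.

63 g/day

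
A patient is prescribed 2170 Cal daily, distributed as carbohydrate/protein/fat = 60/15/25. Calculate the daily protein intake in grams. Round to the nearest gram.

81 g/day

Protein energy = 15% × 2170 = 325.5 kcal.
At 4 kcal/g: 325.5 ÷ 4 = 81.375 g.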